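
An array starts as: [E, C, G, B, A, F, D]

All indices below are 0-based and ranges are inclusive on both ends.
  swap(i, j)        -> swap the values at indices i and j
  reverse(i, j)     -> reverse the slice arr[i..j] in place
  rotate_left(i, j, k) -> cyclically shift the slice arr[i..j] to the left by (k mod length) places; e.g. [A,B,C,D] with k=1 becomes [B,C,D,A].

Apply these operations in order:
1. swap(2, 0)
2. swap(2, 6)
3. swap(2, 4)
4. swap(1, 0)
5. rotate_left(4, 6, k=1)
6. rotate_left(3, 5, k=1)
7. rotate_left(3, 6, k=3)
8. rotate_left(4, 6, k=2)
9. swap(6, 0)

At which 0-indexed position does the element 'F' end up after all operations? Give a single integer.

After 1 (swap(2, 0)): [G, C, E, B, A, F, D]
After 2 (swap(2, 6)): [G, C, D, B, A, F, E]
After 3 (swap(2, 4)): [G, C, A, B, D, F, E]
After 4 (swap(1, 0)): [C, G, A, B, D, F, E]
After 5 (rotate_left(4, 6, k=1)): [C, G, A, B, F, E, D]
After 6 (rotate_left(3, 5, k=1)): [C, G, A, F, E, B, D]
After 7 (rotate_left(3, 6, k=3)): [C, G, A, D, F, E, B]
After 8 (rotate_left(4, 6, k=2)): [C, G, A, D, B, F, E]
After 9 (swap(6, 0)): [E, G, A, D, B, F, C]

Answer: 5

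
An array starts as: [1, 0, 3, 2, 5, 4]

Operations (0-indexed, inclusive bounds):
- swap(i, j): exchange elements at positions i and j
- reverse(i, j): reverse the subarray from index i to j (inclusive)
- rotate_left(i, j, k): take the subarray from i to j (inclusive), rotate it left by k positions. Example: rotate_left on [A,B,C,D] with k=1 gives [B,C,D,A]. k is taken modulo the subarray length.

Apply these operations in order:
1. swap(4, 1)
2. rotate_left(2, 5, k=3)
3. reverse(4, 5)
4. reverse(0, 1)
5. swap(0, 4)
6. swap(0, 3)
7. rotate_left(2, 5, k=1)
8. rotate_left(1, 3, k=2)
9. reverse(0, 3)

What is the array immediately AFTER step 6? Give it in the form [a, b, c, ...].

Answer: [3, 1, 4, 0, 5, 2]

Derivation:
After 1 (swap(4, 1)): [1, 5, 3, 2, 0, 4]
After 2 (rotate_left(2, 5, k=3)): [1, 5, 4, 3, 2, 0]
After 3 (reverse(4, 5)): [1, 5, 4, 3, 0, 2]
After 4 (reverse(0, 1)): [5, 1, 4, 3, 0, 2]
After 5 (swap(0, 4)): [0, 1, 4, 3, 5, 2]
After 6 (swap(0, 3)): [3, 1, 4, 0, 5, 2]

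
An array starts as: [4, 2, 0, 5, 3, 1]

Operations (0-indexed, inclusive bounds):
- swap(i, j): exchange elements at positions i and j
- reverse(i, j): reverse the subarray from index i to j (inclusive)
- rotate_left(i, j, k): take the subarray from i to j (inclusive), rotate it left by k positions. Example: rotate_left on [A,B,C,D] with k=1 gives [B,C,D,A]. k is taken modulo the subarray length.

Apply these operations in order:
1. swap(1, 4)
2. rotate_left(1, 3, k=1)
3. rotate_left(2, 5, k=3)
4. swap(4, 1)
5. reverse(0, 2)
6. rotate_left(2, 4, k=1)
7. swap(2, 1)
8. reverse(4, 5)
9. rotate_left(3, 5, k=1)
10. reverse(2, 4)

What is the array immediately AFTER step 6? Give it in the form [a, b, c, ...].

Answer: [1, 3, 5, 0, 4, 2]

Derivation:
After 1 (swap(1, 4)): [4, 3, 0, 5, 2, 1]
After 2 (rotate_left(1, 3, k=1)): [4, 0, 5, 3, 2, 1]
After 3 (rotate_left(2, 5, k=3)): [4, 0, 1, 5, 3, 2]
After 4 (swap(4, 1)): [4, 3, 1, 5, 0, 2]
After 5 (reverse(0, 2)): [1, 3, 4, 5, 0, 2]
After 6 (rotate_left(2, 4, k=1)): [1, 3, 5, 0, 4, 2]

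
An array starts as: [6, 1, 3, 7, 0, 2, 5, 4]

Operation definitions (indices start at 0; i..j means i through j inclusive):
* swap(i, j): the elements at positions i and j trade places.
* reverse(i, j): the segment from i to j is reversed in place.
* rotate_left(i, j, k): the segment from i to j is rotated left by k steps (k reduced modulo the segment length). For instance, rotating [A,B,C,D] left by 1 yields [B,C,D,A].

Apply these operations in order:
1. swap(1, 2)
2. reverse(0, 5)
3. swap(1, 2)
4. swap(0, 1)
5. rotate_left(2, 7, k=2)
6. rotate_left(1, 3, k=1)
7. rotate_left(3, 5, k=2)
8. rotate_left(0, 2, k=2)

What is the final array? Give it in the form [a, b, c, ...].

Answer: [6, 7, 3, 4, 2, 5, 0, 1]

Derivation:
After 1 (swap(1, 2)): [6, 3, 1, 7, 0, 2, 5, 4]
After 2 (reverse(0, 5)): [2, 0, 7, 1, 3, 6, 5, 4]
After 3 (swap(1, 2)): [2, 7, 0, 1, 3, 6, 5, 4]
After 4 (swap(0, 1)): [7, 2, 0, 1, 3, 6, 5, 4]
After 5 (rotate_left(2, 7, k=2)): [7, 2, 3, 6, 5, 4, 0, 1]
After 6 (rotate_left(1, 3, k=1)): [7, 3, 6, 2, 5, 4, 0, 1]
After 7 (rotate_left(3, 5, k=2)): [7, 3, 6, 4, 2, 5, 0, 1]
After 8 (rotate_left(0, 2, k=2)): [6, 7, 3, 4, 2, 5, 0, 1]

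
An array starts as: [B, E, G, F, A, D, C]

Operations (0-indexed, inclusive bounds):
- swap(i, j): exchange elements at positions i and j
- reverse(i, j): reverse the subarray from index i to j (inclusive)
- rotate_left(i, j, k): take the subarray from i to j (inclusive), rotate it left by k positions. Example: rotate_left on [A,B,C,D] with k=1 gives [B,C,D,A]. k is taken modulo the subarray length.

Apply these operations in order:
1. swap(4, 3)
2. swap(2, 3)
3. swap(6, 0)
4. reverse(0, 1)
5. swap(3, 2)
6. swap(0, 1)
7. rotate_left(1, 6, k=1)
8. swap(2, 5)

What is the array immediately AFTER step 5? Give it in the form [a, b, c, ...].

After 1 (swap(4, 3)): [B, E, G, A, F, D, C]
After 2 (swap(2, 3)): [B, E, A, G, F, D, C]
After 3 (swap(6, 0)): [C, E, A, G, F, D, B]
After 4 (reverse(0, 1)): [E, C, A, G, F, D, B]
After 5 (swap(3, 2)): [E, C, G, A, F, D, B]

Answer: [E, C, G, A, F, D, B]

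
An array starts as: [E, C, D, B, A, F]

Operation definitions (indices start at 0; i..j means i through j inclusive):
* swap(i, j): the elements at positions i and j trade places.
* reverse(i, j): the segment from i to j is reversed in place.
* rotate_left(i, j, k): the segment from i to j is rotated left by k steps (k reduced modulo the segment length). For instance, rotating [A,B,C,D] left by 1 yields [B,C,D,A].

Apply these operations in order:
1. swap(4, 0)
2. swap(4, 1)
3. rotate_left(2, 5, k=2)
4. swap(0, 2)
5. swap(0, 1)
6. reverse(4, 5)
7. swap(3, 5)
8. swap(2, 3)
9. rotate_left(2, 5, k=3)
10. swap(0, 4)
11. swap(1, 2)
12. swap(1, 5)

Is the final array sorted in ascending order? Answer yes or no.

After 1 (swap(4, 0)): [A, C, D, B, E, F]
After 2 (swap(4, 1)): [A, E, D, B, C, F]
After 3 (rotate_left(2, 5, k=2)): [A, E, C, F, D, B]
After 4 (swap(0, 2)): [C, E, A, F, D, B]
After 5 (swap(0, 1)): [E, C, A, F, D, B]
After 6 (reverse(4, 5)): [E, C, A, F, B, D]
After 7 (swap(3, 5)): [E, C, A, D, B, F]
After 8 (swap(2, 3)): [E, C, D, A, B, F]
After 9 (rotate_left(2, 5, k=3)): [E, C, F, D, A, B]
After 10 (swap(0, 4)): [A, C, F, D, E, B]
After 11 (swap(1, 2)): [A, F, C, D, E, B]
After 12 (swap(1, 5)): [A, B, C, D, E, F]

Answer: yes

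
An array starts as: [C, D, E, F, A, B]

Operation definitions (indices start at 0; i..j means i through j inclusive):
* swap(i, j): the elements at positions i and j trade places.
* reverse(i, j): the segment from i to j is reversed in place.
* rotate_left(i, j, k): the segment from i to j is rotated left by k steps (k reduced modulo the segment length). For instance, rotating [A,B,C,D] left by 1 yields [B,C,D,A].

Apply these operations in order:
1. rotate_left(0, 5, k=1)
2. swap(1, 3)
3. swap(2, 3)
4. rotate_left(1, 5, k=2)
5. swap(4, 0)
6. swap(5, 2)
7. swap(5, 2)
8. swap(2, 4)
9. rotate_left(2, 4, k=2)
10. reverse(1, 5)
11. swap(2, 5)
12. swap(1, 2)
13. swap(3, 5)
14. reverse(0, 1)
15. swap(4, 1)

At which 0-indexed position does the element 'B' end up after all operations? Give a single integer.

Answer: 1

Derivation:
After 1 (rotate_left(0, 5, k=1)): [D, E, F, A, B, C]
After 2 (swap(1, 3)): [D, A, F, E, B, C]
After 3 (swap(2, 3)): [D, A, E, F, B, C]
After 4 (rotate_left(1, 5, k=2)): [D, F, B, C, A, E]
After 5 (swap(4, 0)): [A, F, B, C, D, E]
After 6 (swap(5, 2)): [A, F, E, C, D, B]
After 7 (swap(5, 2)): [A, F, B, C, D, E]
After 8 (swap(2, 4)): [A, F, D, C, B, E]
After 9 (rotate_left(2, 4, k=2)): [A, F, B, D, C, E]
After 10 (reverse(1, 5)): [A, E, C, D, B, F]
After 11 (swap(2, 5)): [A, E, F, D, B, C]
After 12 (swap(1, 2)): [A, F, E, D, B, C]
After 13 (swap(3, 5)): [A, F, E, C, B, D]
After 14 (reverse(0, 1)): [F, A, E, C, B, D]
After 15 (swap(4, 1)): [F, B, E, C, A, D]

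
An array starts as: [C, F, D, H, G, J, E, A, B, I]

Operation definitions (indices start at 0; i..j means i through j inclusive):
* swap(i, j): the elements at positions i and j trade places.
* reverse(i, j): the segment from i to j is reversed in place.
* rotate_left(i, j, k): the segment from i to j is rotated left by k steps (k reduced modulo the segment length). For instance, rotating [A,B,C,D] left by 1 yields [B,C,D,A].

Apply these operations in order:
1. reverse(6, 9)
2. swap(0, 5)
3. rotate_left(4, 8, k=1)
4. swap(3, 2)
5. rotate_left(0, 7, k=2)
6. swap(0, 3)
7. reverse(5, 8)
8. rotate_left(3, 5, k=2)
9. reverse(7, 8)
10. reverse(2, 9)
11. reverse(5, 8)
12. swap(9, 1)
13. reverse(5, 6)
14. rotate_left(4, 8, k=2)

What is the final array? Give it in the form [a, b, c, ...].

After 1 (reverse(6, 9)): [C, F, D, H, G, J, I, B, A, E]
After 2 (swap(0, 5)): [J, F, D, H, G, C, I, B, A, E]
After 3 (rotate_left(4, 8, k=1)): [J, F, D, H, C, I, B, A, G, E]
After 4 (swap(3, 2)): [J, F, H, D, C, I, B, A, G, E]
After 5 (rotate_left(0, 7, k=2)): [H, D, C, I, B, A, J, F, G, E]
After 6 (swap(0, 3)): [I, D, C, H, B, A, J, F, G, E]
After 7 (reverse(5, 8)): [I, D, C, H, B, G, F, J, A, E]
After 8 (rotate_left(3, 5, k=2)): [I, D, C, G, H, B, F, J, A, E]
After 9 (reverse(7, 8)): [I, D, C, G, H, B, F, A, J, E]
After 10 (reverse(2, 9)): [I, D, E, J, A, F, B, H, G, C]
After 11 (reverse(5, 8)): [I, D, E, J, A, G, H, B, F, C]
After 12 (swap(9, 1)): [I, C, E, J, A, G, H, B, F, D]
After 13 (reverse(5, 6)): [I, C, E, J, A, H, G, B, F, D]
After 14 (rotate_left(4, 8, k=2)): [I, C, E, J, G, B, F, A, H, D]

Answer: [I, C, E, J, G, B, F, A, H, D]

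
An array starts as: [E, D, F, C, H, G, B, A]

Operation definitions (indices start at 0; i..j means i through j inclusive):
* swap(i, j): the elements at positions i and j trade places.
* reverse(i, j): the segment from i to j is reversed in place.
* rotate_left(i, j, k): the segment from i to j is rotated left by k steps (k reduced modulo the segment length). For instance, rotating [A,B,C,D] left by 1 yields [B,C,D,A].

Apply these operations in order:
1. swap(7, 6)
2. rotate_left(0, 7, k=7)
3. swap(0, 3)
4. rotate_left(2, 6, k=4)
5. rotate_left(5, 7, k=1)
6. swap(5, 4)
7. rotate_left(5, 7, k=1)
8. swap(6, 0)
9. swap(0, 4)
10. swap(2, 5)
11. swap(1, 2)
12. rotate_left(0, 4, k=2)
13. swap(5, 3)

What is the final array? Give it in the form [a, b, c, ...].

Answer: [E, D, C, G, A, H, F, B]

Derivation:
After 1 (swap(7, 6)): [E, D, F, C, H, G, A, B]
After 2 (rotate_left(0, 7, k=7)): [B, E, D, F, C, H, G, A]
After 3 (swap(0, 3)): [F, E, D, B, C, H, G, A]
After 4 (rotate_left(2, 6, k=4)): [F, E, G, D, B, C, H, A]
After 5 (rotate_left(5, 7, k=1)): [F, E, G, D, B, H, A, C]
After 6 (swap(5, 4)): [F, E, G, D, H, B, A, C]
After 7 (rotate_left(5, 7, k=1)): [F, E, G, D, H, A, C, B]
After 8 (swap(6, 0)): [C, E, G, D, H, A, F, B]
After 9 (swap(0, 4)): [H, E, G, D, C, A, F, B]
After 10 (swap(2, 5)): [H, E, A, D, C, G, F, B]
After 11 (swap(1, 2)): [H, A, E, D, C, G, F, B]
After 12 (rotate_left(0, 4, k=2)): [E, D, C, H, A, G, F, B]
After 13 (swap(5, 3)): [E, D, C, G, A, H, F, B]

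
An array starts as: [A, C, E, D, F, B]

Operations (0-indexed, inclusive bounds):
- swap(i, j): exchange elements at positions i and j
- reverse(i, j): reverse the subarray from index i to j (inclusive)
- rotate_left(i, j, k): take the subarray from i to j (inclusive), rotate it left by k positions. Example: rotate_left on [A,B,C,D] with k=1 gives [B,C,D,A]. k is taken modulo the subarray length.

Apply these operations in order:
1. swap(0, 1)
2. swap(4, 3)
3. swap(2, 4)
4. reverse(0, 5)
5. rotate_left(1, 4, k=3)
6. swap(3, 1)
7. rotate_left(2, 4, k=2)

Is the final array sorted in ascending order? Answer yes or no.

Answer: no

Derivation:
After 1 (swap(0, 1)): [C, A, E, D, F, B]
After 2 (swap(4, 3)): [C, A, E, F, D, B]
After 3 (swap(2, 4)): [C, A, D, F, E, B]
After 4 (reverse(0, 5)): [B, E, F, D, A, C]
After 5 (rotate_left(1, 4, k=3)): [B, A, E, F, D, C]
After 6 (swap(3, 1)): [B, F, E, A, D, C]
After 7 (rotate_left(2, 4, k=2)): [B, F, D, E, A, C]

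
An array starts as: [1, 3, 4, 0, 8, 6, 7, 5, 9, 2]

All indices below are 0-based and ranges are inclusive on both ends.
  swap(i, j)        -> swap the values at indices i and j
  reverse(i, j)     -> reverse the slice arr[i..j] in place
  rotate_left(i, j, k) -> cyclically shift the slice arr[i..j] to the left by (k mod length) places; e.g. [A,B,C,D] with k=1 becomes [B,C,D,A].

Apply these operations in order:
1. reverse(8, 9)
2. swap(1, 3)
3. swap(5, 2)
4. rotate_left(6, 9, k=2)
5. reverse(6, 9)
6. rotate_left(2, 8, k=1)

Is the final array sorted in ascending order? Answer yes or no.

Answer: no

Derivation:
After 1 (reverse(8, 9)): [1, 3, 4, 0, 8, 6, 7, 5, 2, 9]
After 2 (swap(1, 3)): [1, 0, 4, 3, 8, 6, 7, 5, 2, 9]
After 3 (swap(5, 2)): [1, 0, 6, 3, 8, 4, 7, 5, 2, 9]
After 4 (rotate_left(6, 9, k=2)): [1, 0, 6, 3, 8, 4, 2, 9, 7, 5]
After 5 (reverse(6, 9)): [1, 0, 6, 3, 8, 4, 5, 7, 9, 2]
After 6 (rotate_left(2, 8, k=1)): [1, 0, 3, 8, 4, 5, 7, 9, 6, 2]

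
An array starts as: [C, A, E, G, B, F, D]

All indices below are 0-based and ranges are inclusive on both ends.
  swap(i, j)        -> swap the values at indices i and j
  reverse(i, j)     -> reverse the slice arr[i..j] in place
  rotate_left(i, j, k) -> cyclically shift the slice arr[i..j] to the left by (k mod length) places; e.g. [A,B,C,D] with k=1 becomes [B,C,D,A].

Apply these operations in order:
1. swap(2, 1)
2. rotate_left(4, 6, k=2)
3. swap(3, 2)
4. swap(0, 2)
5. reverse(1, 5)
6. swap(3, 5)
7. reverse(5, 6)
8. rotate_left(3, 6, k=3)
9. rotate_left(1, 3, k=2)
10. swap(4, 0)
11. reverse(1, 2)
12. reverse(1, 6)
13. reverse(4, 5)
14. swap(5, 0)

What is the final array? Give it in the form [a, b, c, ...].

Answer: [D, F, C, G, A, E, B]

Derivation:
After 1 (swap(2, 1)): [C, E, A, G, B, F, D]
After 2 (rotate_left(4, 6, k=2)): [C, E, A, G, D, B, F]
After 3 (swap(3, 2)): [C, E, G, A, D, B, F]
After 4 (swap(0, 2)): [G, E, C, A, D, B, F]
After 5 (reverse(1, 5)): [G, B, D, A, C, E, F]
After 6 (swap(3, 5)): [G, B, D, E, C, A, F]
After 7 (reverse(5, 6)): [G, B, D, E, C, F, A]
After 8 (rotate_left(3, 6, k=3)): [G, B, D, A, E, C, F]
After 9 (rotate_left(1, 3, k=2)): [G, A, B, D, E, C, F]
After 10 (swap(4, 0)): [E, A, B, D, G, C, F]
After 11 (reverse(1, 2)): [E, B, A, D, G, C, F]
After 12 (reverse(1, 6)): [E, F, C, G, D, A, B]
After 13 (reverse(4, 5)): [E, F, C, G, A, D, B]
After 14 (swap(5, 0)): [D, F, C, G, A, E, B]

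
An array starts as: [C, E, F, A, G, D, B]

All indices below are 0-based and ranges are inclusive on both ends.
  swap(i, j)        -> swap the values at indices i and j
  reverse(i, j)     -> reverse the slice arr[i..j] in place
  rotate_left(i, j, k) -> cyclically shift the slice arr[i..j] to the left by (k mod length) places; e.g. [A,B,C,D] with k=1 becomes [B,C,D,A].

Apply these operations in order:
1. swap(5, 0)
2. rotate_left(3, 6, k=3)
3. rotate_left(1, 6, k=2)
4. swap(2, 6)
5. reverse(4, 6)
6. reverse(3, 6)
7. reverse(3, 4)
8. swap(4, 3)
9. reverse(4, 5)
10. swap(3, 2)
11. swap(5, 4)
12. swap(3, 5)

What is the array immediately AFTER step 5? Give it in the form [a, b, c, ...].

Answer: [D, B, F, G, A, E, C]

Derivation:
After 1 (swap(5, 0)): [D, E, F, A, G, C, B]
After 2 (rotate_left(3, 6, k=3)): [D, E, F, B, A, G, C]
After 3 (rotate_left(1, 6, k=2)): [D, B, A, G, C, E, F]
After 4 (swap(2, 6)): [D, B, F, G, C, E, A]
After 5 (reverse(4, 6)): [D, B, F, G, A, E, C]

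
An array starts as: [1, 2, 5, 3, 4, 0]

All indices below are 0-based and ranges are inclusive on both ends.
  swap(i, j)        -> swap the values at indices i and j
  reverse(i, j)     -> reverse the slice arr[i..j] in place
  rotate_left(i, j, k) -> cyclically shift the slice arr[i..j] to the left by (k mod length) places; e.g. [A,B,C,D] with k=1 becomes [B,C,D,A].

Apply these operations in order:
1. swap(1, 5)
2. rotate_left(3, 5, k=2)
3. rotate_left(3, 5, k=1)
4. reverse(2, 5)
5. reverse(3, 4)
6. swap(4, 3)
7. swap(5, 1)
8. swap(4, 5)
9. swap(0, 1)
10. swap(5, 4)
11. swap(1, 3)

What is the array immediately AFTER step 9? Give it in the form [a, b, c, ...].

After 1 (swap(1, 5)): [1, 0, 5, 3, 4, 2]
After 2 (rotate_left(3, 5, k=2)): [1, 0, 5, 2, 3, 4]
After 3 (rotate_left(3, 5, k=1)): [1, 0, 5, 3, 4, 2]
After 4 (reverse(2, 5)): [1, 0, 2, 4, 3, 5]
After 5 (reverse(3, 4)): [1, 0, 2, 3, 4, 5]
After 6 (swap(4, 3)): [1, 0, 2, 4, 3, 5]
After 7 (swap(5, 1)): [1, 5, 2, 4, 3, 0]
After 8 (swap(4, 5)): [1, 5, 2, 4, 0, 3]
After 9 (swap(0, 1)): [5, 1, 2, 4, 0, 3]

Answer: [5, 1, 2, 4, 0, 3]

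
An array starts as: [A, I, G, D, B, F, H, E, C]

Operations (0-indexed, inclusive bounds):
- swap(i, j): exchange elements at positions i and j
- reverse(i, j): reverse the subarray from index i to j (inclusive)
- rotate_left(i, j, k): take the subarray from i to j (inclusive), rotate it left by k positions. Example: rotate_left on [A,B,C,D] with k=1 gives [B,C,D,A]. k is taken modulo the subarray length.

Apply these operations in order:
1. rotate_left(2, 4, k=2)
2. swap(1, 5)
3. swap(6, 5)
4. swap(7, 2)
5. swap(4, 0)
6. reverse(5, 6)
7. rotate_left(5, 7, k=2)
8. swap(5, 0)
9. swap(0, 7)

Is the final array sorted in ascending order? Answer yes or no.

After 1 (rotate_left(2, 4, k=2)): [A, I, B, G, D, F, H, E, C]
After 2 (swap(1, 5)): [A, F, B, G, D, I, H, E, C]
After 3 (swap(6, 5)): [A, F, B, G, D, H, I, E, C]
After 4 (swap(7, 2)): [A, F, E, G, D, H, I, B, C]
After 5 (swap(4, 0)): [D, F, E, G, A, H, I, B, C]
After 6 (reverse(5, 6)): [D, F, E, G, A, I, H, B, C]
After 7 (rotate_left(5, 7, k=2)): [D, F, E, G, A, B, I, H, C]
After 8 (swap(5, 0)): [B, F, E, G, A, D, I, H, C]
After 9 (swap(0, 7)): [H, F, E, G, A, D, I, B, C]

Answer: no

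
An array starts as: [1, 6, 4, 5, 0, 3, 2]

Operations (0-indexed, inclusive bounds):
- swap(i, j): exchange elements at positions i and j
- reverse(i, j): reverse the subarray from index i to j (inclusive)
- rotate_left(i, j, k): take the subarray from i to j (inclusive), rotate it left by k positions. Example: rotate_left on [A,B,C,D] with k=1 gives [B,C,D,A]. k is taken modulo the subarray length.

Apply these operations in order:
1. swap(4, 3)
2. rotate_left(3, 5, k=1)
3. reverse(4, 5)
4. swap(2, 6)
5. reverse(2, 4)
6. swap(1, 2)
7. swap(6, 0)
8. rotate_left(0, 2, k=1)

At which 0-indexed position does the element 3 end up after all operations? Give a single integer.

After 1 (swap(4, 3)): [1, 6, 4, 0, 5, 3, 2]
After 2 (rotate_left(3, 5, k=1)): [1, 6, 4, 5, 3, 0, 2]
After 3 (reverse(4, 5)): [1, 6, 4, 5, 0, 3, 2]
After 4 (swap(2, 6)): [1, 6, 2, 5, 0, 3, 4]
After 5 (reverse(2, 4)): [1, 6, 0, 5, 2, 3, 4]
After 6 (swap(1, 2)): [1, 0, 6, 5, 2, 3, 4]
After 7 (swap(6, 0)): [4, 0, 6, 5, 2, 3, 1]
After 8 (rotate_left(0, 2, k=1)): [0, 6, 4, 5, 2, 3, 1]

Answer: 5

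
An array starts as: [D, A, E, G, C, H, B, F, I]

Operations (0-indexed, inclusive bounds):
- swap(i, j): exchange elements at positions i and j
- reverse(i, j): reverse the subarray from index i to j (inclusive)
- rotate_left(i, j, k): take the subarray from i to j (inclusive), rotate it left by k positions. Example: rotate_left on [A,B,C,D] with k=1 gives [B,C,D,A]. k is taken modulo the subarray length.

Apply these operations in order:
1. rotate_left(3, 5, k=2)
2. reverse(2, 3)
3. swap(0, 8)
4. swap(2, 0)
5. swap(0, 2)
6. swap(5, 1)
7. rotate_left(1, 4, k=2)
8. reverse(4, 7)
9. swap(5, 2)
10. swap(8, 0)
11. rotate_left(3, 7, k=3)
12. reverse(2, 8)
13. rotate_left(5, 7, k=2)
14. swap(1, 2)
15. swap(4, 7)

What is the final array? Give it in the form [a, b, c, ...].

Answer: [D, I, E, G, H, A, C, F, B]

Derivation:
After 1 (rotate_left(3, 5, k=2)): [D, A, E, H, G, C, B, F, I]
After 2 (reverse(2, 3)): [D, A, H, E, G, C, B, F, I]
After 3 (swap(0, 8)): [I, A, H, E, G, C, B, F, D]
After 4 (swap(2, 0)): [H, A, I, E, G, C, B, F, D]
After 5 (swap(0, 2)): [I, A, H, E, G, C, B, F, D]
After 6 (swap(5, 1)): [I, C, H, E, G, A, B, F, D]
After 7 (rotate_left(1, 4, k=2)): [I, E, G, C, H, A, B, F, D]
After 8 (reverse(4, 7)): [I, E, G, C, F, B, A, H, D]
After 9 (swap(5, 2)): [I, E, B, C, F, G, A, H, D]
After 10 (swap(8, 0)): [D, E, B, C, F, G, A, H, I]
After 11 (rotate_left(3, 7, k=3)): [D, E, B, A, H, C, F, G, I]
After 12 (reverse(2, 8)): [D, E, I, G, F, C, H, A, B]
After 13 (rotate_left(5, 7, k=2)): [D, E, I, G, F, A, C, H, B]
After 14 (swap(1, 2)): [D, I, E, G, F, A, C, H, B]
After 15 (swap(4, 7)): [D, I, E, G, H, A, C, F, B]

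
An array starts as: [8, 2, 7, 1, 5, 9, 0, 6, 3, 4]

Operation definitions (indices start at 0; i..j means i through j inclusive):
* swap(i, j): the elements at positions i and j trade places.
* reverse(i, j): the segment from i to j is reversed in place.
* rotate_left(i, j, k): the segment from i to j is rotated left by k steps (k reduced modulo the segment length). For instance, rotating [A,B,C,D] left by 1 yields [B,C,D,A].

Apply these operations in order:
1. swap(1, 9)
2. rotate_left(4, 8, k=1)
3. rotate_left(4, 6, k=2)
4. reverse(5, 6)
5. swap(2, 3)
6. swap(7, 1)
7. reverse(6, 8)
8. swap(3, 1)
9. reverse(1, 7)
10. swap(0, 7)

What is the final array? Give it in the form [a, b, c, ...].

Answer: [7, 4, 5, 0, 6, 3, 1, 8, 9, 2]

Derivation:
After 1 (swap(1, 9)): [8, 4, 7, 1, 5, 9, 0, 6, 3, 2]
After 2 (rotate_left(4, 8, k=1)): [8, 4, 7, 1, 9, 0, 6, 3, 5, 2]
After 3 (rotate_left(4, 6, k=2)): [8, 4, 7, 1, 6, 9, 0, 3, 5, 2]
After 4 (reverse(5, 6)): [8, 4, 7, 1, 6, 0, 9, 3, 5, 2]
After 5 (swap(2, 3)): [8, 4, 1, 7, 6, 0, 9, 3, 5, 2]
After 6 (swap(7, 1)): [8, 3, 1, 7, 6, 0, 9, 4, 5, 2]
After 7 (reverse(6, 8)): [8, 3, 1, 7, 6, 0, 5, 4, 9, 2]
After 8 (swap(3, 1)): [8, 7, 1, 3, 6, 0, 5, 4, 9, 2]
After 9 (reverse(1, 7)): [8, 4, 5, 0, 6, 3, 1, 7, 9, 2]
After 10 (swap(0, 7)): [7, 4, 5, 0, 6, 3, 1, 8, 9, 2]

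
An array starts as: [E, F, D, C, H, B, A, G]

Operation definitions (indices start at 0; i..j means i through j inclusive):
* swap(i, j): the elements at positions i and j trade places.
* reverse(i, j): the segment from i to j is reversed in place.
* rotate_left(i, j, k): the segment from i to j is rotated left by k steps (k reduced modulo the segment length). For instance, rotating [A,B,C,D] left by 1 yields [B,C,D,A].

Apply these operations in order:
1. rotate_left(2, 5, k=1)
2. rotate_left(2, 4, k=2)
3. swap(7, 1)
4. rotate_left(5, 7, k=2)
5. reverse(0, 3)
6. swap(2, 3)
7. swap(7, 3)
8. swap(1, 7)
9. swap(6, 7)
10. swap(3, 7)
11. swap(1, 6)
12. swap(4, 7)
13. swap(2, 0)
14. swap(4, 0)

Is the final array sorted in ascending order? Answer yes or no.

Answer: yes

Derivation:
After 1 (rotate_left(2, 5, k=1)): [E, F, C, H, B, D, A, G]
After 2 (rotate_left(2, 4, k=2)): [E, F, B, C, H, D, A, G]
After 3 (swap(7, 1)): [E, G, B, C, H, D, A, F]
After 4 (rotate_left(5, 7, k=2)): [E, G, B, C, H, F, D, A]
After 5 (reverse(0, 3)): [C, B, G, E, H, F, D, A]
After 6 (swap(2, 3)): [C, B, E, G, H, F, D, A]
After 7 (swap(7, 3)): [C, B, E, A, H, F, D, G]
After 8 (swap(1, 7)): [C, G, E, A, H, F, D, B]
After 9 (swap(6, 7)): [C, G, E, A, H, F, B, D]
After 10 (swap(3, 7)): [C, G, E, D, H, F, B, A]
After 11 (swap(1, 6)): [C, B, E, D, H, F, G, A]
After 12 (swap(4, 7)): [C, B, E, D, A, F, G, H]
After 13 (swap(2, 0)): [E, B, C, D, A, F, G, H]
After 14 (swap(4, 0)): [A, B, C, D, E, F, G, H]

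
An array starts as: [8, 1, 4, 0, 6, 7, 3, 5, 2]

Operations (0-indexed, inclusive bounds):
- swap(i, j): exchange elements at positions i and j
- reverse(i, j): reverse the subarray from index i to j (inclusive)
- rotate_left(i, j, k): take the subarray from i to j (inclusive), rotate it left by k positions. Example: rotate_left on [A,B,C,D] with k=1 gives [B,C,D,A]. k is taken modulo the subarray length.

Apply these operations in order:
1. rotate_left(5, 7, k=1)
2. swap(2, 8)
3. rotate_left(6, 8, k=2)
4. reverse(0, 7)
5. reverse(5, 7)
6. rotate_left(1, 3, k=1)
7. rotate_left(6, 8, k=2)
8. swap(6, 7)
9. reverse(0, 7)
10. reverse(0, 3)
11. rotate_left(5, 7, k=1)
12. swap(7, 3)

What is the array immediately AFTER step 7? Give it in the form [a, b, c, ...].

Answer: [5, 3, 6, 4, 0, 8, 7, 1, 2]

Derivation:
After 1 (rotate_left(5, 7, k=1)): [8, 1, 4, 0, 6, 3, 5, 7, 2]
After 2 (swap(2, 8)): [8, 1, 2, 0, 6, 3, 5, 7, 4]
After 3 (rotate_left(6, 8, k=2)): [8, 1, 2, 0, 6, 3, 4, 5, 7]
After 4 (reverse(0, 7)): [5, 4, 3, 6, 0, 2, 1, 8, 7]
After 5 (reverse(5, 7)): [5, 4, 3, 6, 0, 8, 1, 2, 7]
After 6 (rotate_left(1, 3, k=1)): [5, 3, 6, 4, 0, 8, 1, 2, 7]
After 7 (rotate_left(6, 8, k=2)): [5, 3, 6, 4, 0, 8, 7, 1, 2]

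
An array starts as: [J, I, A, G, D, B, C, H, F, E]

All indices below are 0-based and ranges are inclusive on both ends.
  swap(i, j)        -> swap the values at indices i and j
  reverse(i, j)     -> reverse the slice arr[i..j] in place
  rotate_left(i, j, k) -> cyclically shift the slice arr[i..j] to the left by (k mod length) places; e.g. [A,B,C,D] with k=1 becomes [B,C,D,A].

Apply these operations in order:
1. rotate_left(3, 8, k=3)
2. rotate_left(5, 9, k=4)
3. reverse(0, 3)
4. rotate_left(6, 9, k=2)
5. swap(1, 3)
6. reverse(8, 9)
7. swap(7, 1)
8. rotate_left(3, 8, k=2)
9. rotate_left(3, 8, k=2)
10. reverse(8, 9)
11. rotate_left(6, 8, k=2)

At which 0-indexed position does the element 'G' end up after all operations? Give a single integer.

After 1 (rotate_left(3, 8, k=3)): [J, I, A, C, H, F, G, D, B, E]
After 2 (rotate_left(5, 9, k=4)): [J, I, A, C, H, E, F, G, D, B]
After 3 (reverse(0, 3)): [C, A, I, J, H, E, F, G, D, B]
After 4 (rotate_left(6, 9, k=2)): [C, A, I, J, H, E, D, B, F, G]
After 5 (swap(1, 3)): [C, J, I, A, H, E, D, B, F, G]
After 6 (reverse(8, 9)): [C, J, I, A, H, E, D, B, G, F]
After 7 (swap(7, 1)): [C, B, I, A, H, E, D, J, G, F]
After 8 (rotate_left(3, 8, k=2)): [C, B, I, E, D, J, G, A, H, F]
After 9 (rotate_left(3, 8, k=2)): [C, B, I, J, G, A, H, E, D, F]
After 10 (reverse(8, 9)): [C, B, I, J, G, A, H, E, F, D]
After 11 (rotate_left(6, 8, k=2)): [C, B, I, J, G, A, F, H, E, D]

Answer: 4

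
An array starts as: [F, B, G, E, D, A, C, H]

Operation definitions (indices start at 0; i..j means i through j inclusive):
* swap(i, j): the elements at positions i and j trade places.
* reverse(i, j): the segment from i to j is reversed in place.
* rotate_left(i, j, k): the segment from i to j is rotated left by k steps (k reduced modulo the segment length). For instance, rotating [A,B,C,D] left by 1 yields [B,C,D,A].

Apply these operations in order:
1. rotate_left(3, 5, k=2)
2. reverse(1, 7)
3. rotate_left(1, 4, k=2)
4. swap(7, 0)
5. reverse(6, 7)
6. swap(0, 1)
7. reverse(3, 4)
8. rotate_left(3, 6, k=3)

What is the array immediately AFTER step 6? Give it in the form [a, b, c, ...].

After 1 (rotate_left(3, 5, k=2)): [F, B, G, A, E, D, C, H]
After 2 (reverse(1, 7)): [F, H, C, D, E, A, G, B]
After 3 (rotate_left(1, 4, k=2)): [F, D, E, H, C, A, G, B]
After 4 (swap(7, 0)): [B, D, E, H, C, A, G, F]
After 5 (reverse(6, 7)): [B, D, E, H, C, A, F, G]
After 6 (swap(0, 1)): [D, B, E, H, C, A, F, G]

Answer: [D, B, E, H, C, A, F, G]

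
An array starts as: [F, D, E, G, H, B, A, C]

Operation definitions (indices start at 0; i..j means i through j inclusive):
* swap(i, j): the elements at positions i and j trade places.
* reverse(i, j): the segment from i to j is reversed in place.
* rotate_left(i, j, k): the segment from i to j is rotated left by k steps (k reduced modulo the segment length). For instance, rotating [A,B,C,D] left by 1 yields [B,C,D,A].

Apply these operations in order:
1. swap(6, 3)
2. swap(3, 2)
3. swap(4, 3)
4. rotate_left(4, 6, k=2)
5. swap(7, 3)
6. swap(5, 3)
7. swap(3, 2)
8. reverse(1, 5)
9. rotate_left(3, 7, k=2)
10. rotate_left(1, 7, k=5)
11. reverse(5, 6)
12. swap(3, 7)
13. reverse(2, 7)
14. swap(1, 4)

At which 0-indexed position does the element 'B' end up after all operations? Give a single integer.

Answer: 1

Derivation:
After 1 (swap(6, 3)): [F, D, E, A, H, B, G, C]
After 2 (swap(3, 2)): [F, D, A, E, H, B, G, C]
After 3 (swap(4, 3)): [F, D, A, H, E, B, G, C]
After 4 (rotate_left(4, 6, k=2)): [F, D, A, H, G, E, B, C]
After 5 (swap(7, 3)): [F, D, A, C, G, E, B, H]
After 6 (swap(5, 3)): [F, D, A, E, G, C, B, H]
After 7 (swap(3, 2)): [F, D, E, A, G, C, B, H]
After 8 (reverse(1, 5)): [F, C, G, A, E, D, B, H]
After 9 (rotate_left(3, 7, k=2)): [F, C, G, D, B, H, A, E]
After 10 (rotate_left(1, 7, k=5)): [F, A, E, C, G, D, B, H]
After 11 (reverse(5, 6)): [F, A, E, C, G, B, D, H]
After 12 (swap(3, 7)): [F, A, E, H, G, B, D, C]
After 13 (reverse(2, 7)): [F, A, C, D, B, G, H, E]
After 14 (swap(1, 4)): [F, B, C, D, A, G, H, E]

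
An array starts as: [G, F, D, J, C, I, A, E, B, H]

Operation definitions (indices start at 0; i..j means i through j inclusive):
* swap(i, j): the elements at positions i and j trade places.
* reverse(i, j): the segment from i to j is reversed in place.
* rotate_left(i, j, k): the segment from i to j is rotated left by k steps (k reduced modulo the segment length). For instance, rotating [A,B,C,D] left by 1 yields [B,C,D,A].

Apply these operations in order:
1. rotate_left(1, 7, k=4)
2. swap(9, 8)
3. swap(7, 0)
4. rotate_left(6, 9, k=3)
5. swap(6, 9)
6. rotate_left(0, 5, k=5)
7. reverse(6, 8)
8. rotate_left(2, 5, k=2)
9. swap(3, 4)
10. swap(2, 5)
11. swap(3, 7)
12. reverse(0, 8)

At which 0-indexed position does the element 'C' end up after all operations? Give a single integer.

After 1 (rotate_left(1, 7, k=4)): [G, I, A, E, F, D, J, C, B, H]
After 2 (swap(9, 8)): [G, I, A, E, F, D, J, C, H, B]
After 3 (swap(7, 0)): [C, I, A, E, F, D, J, G, H, B]
After 4 (rotate_left(6, 9, k=3)): [C, I, A, E, F, D, B, J, G, H]
After 5 (swap(6, 9)): [C, I, A, E, F, D, H, J, G, B]
After 6 (rotate_left(0, 5, k=5)): [D, C, I, A, E, F, H, J, G, B]
After 7 (reverse(6, 8)): [D, C, I, A, E, F, G, J, H, B]
After 8 (rotate_left(2, 5, k=2)): [D, C, E, F, I, A, G, J, H, B]
After 9 (swap(3, 4)): [D, C, E, I, F, A, G, J, H, B]
After 10 (swap(2, 5)): [D, C, A, I, F, E, G, J, H, B]
After 11 (swap(3, 7)): [D, C, A, J, F, E, G, I, H, B]
After 12 (reverse(0, 8)): [H, I, G, E, F, J, A, C, D, B]

Answer: 7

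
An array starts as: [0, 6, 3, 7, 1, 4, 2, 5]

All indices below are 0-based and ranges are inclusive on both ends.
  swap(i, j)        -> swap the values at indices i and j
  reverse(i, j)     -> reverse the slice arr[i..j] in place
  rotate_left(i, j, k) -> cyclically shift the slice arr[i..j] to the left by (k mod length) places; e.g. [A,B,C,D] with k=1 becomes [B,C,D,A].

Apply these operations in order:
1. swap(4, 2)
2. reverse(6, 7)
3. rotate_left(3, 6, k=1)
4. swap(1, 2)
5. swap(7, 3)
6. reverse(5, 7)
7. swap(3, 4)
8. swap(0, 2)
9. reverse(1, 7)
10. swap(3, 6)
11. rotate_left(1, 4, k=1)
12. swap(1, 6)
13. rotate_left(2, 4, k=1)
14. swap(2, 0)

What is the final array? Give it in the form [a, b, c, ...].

After 1 (swap(4, 2)): [0, 6, 1, 7, 3, 4, 2, 5]
After 2 (reverse(6, 7)): [0, 6, 1, 7, 3, 4, 5, 2]
After 3 (rotate_left(3, 6, k=1)): [0, 6, 1, 3, 4, 5, 7, 2]
After 4 (swap(1, 2)): [0, 1, 6, 3, 4, 5, 7, 2]
After 5 (swap(7, 3)): [0, 1, 6, 2, 4, 5, 7, 3]
After 6 (reverse(5, 7)): [0, 1, 6, 2, 4, 3, 7, 5]
After 7 (swap(3, 4)): [0, 1, 6, 4, 2, 3, 7, 5]
After 8 (swap(0, 2)): [6, 1, 0, 4, 2, 3, 7, 5]
After 9 (reverse(1, 7)): [6, 5, 7, 3, 2, 4, 0, 1]
After 10 (swap(3, 6)): [6, 5, 7, 0, 2, 4, 3, 1]
After 11 (rotate_left(1, 4, k=1)): [6, 7, 0, 2, 5, 4, 3, 1]
After 12 (swap(1, 6)): [6, 3, 0, 2, 5, 4, 7, 1]
After 13 (rotate_left(2, 4, k=1)): [6, 3, 2, 5, 0, 4, 7, 1]
After 14 (swap(2, 0)): [2, 3, 6, 5, 0, 4, 7, 1]

Answer: [2, 3, 6, 5, 0, 4, 7, 1]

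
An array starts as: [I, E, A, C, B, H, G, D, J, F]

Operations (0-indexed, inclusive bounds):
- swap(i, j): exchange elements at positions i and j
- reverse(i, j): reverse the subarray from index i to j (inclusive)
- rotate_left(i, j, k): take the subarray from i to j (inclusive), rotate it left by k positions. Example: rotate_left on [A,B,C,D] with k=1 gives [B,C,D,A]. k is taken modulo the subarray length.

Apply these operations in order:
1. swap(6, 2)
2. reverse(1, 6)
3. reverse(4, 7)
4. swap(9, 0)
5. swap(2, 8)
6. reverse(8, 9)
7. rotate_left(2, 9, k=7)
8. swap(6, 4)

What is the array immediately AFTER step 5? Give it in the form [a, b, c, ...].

Answer: [F, A, J, B, D, E, G, C, H, I]

Derivation:
After 1 (swap(6, 2)): [I, E, G, C, B, H, A, D, J, F]
After 2 (reverse(1, 6)): [I, A, H, B, C, G, E, D, J, F]
After 3 (reverse(4, 7)): [I, A, H, B, D, E, G, C, J, F]
After 4 (swap(9, 0)): [F, A, H, B, D, E, G, C, J, I]
After 5 (swap(2, 8)): [F, A, J, B, D, E, G, C, H, I]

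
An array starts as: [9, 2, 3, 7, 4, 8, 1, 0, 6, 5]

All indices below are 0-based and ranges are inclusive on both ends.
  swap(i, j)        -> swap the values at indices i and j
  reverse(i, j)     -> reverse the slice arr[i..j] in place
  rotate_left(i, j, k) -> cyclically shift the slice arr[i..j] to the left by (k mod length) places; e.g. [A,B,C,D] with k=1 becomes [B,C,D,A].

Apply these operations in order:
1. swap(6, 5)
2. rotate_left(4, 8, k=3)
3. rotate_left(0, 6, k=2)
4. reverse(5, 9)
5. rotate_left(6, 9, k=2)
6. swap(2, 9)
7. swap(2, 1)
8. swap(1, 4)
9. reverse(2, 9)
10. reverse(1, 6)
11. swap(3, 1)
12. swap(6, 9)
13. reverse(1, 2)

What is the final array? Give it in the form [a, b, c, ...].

Answer: [3, 2, 9, 5, 8, 0, 7, 1, 6, 4]

Derivation:
After 1 (swap(6, 5)): [9, 2, 3, 7, 4, 1, 8, 0, 6, 5]
After 2 (rotate_left(4, 8, k=3)): [9, 2, 3, 7, 0, 6, 4, 1, 8, 5]
After 3 (rotate_left(0, 6, k=2)): [3, 7, 0, 6, 4, 9, 2, 1, 8, 5]
After 4 (reverse(5, 9)): [3, 7, 0, 6, 4, 5, 8, 1, 2, 9]
After 5 (rotate_left(6, 9, k=2)): [3, 7, 0, 6, 4, 5, 2, 9, 8, 1]
After 6 (swap(2, 9)): [3, 7, 1, 6, 4, 5, 2, 9, 8, 0]
After 7 (swap(2, 1)): [3, 1, 7, 6, 4, 5, 2, 9, 8, 0]
After 8 (swap(1, 4)): [3, 4, 7, 6, 1, 5, 2, 9, 8, 0]
After 9 (reverse(2, 9)): [3, 4, 0, 8, 9, 2, 5, 1, 6, 7]
After 10 (reverse(1, 6)): [3, 5, 2, 9, 8, 0, 4, 1, 6, 7]
After 11 (swap(3, 1)): [3, 9, 2, 5, 8, 0, 4, 1, 6, 7]
After 12 (swap(6, 9)): [3, 9, 2, 5, 8, 0, 7, 1, 6, 4]
After 13 (reverse(1, 2)): [3, 2, 9, 5, 8, 0, 7, 1, 6, 4]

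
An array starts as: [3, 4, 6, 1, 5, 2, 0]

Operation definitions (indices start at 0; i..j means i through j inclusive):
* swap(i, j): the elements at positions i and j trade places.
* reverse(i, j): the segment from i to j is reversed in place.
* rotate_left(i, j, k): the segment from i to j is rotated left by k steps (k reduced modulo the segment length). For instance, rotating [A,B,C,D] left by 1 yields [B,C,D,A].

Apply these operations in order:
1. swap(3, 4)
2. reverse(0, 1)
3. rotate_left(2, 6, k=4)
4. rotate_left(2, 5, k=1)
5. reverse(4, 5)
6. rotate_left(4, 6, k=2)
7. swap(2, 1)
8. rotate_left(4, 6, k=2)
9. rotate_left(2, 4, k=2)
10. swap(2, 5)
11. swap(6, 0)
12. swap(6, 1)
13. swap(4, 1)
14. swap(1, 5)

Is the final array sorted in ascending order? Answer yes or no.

After 1 (swap(3, 4)): [3, 4, 6, 5, 1, 2, 0]
After 2 (reverse(0, 1)): [4, 3, 6, 5, 1, 2, 0]
After 3 (rotate_left(2, 6, k=4)): [4, 3, 0, 6, 5, 1, 2]
After 4 (rotate_left(2, 5, k=1)): [4, 3, 6, 5, 1, 0, 2]
After 5 (reverse(4, 5)): [4, 3, 6, 5, 0, 1, 2]
After 6 (rotate_left(4, 6, k=2)): [4, 3, 6, 5, 2, 0, 1]
After 7 (swap(2, 1)): [4, 6, 3, 5, 2, 0, 1]
After 8 (rotate_left(4, 6, k=2)): [4, 6, 3, 5, 1, 2, 0]
After 9 (rotate_left(2, 4, k=2)): [4, 6, 1, 3, 5, 2, 0]
After 10 (swap(2, 5)): [4, 6, 2, 3, 5, 1, 0]
After 11 (swap(6, 0)): [0, 6, 2, 3, 5, 1, 4]
After 12 (swap(6, 1)): [0, 4, 2, 3, 5, 1, 6]
After 13 (swap(4, 1)): [0, 5, 2, 3, 4, 1, 6]
After 14 (swap(1, 5)): [0, 1, 2, 3, 4, 5, 6]

Answer: yes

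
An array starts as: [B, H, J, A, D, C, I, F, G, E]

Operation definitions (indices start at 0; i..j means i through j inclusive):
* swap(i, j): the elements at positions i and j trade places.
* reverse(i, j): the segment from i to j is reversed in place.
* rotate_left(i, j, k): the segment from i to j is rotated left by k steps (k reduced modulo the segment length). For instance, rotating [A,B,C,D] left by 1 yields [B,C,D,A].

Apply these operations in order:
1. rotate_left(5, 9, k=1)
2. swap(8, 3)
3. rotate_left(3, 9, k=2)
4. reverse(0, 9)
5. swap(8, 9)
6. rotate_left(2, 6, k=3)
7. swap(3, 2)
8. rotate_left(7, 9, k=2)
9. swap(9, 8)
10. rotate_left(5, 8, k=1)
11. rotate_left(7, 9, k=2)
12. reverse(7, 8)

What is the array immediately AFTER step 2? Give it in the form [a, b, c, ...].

After 1 (rotate_left(5, 9, k=1)): [B, H, J, A, D, I, F, G, E, C]
After 2 (swap(8, 3)): [B, H, J, E, D, I, F, G, A, C]

Answer: [B, H, J, E, D, I, F, G, A, C]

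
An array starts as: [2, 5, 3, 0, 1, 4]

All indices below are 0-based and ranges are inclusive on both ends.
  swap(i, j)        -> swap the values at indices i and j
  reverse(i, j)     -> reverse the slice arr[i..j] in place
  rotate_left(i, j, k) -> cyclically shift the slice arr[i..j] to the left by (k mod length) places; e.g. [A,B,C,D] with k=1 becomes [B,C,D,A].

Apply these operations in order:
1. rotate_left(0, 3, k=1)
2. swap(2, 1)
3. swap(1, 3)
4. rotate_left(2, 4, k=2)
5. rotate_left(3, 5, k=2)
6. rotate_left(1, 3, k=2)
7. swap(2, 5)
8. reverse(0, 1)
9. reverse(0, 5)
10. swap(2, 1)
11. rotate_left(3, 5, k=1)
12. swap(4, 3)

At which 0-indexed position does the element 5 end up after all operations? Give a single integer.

After 1 (rotate_left(0, 3, k=1)): [5, 3, 0, 2, 1, 4]
After 2 (swap(2, 1)): [5, 0, 3, 2, 1, 4]
After 3 (swap(1, 3)): [5, 2, 3, 0, 1, 4]
After 4 (rotate_left(2, 4, k=2)): [5, 2, 1, 3, 0, 4]
After 5 (rotate_left(3, 5, k=2)): [5, 2, 1, 4, 3, 0]
After 6 (rotate_left(1, 3, k=2)): [5, 4, 2, 1, 3, 0]
After 7 (swap(2, 5)): [5, 4, 0, 1, 3, 2]
After 8 (reverse(0, 1)): [4, 5, 0, 1, 3, 2]
After 9 (reverse(0, 5)): [2, 3, 1, 0, 5, 4]
After 10 (swap(2, 1)): [2, 1, 3, 0, 5, 4]
After 11 (rotate_left(3, 5, k=1)): [2, 1, 3, 5, 4, 0]
After 12 (swap(4, 3)): [2, 1, 3, 4, 5, 0]

Answer: 4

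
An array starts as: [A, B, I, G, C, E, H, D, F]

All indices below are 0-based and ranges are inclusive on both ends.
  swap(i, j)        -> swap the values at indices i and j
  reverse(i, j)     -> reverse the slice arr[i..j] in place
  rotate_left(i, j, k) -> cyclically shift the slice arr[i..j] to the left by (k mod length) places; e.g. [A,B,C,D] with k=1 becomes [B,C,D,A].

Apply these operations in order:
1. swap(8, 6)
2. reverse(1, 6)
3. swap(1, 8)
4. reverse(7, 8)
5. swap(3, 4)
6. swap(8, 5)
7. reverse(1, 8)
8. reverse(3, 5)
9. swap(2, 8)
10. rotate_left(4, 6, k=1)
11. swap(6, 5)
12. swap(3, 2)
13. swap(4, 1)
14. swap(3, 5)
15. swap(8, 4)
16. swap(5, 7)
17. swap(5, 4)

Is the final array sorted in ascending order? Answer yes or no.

Answer: yes

Derivation:
After 1 (swap(8, 6)): [A, B, I, G, C, E, F, D, H]
After 2 (reverse(1, 6)): [A, F, E, C, G, I, B, D, H]
After 3 (swap(1, 8)): [A, H, E, C, G, I, B, D, F]
After 4 (reverse(7, 8)): [A, H, E, C, G, I, B, F, D]
After 5 (swap(3, 4)): [A, H, E, G, C, I, B, F, D]
After 6 (swap(8, 5)): [A, H, E, G, C, D, B, F, I]
After 7 (reverse(1, 8)): [A, I, F, B, D, C, G, E, H]
After 8 (reverse(3, 5)): [A, I, F, C, D, B, G, E, H]
After 9 (swap(2, 8)): [A, I, H, C, D, B, G, E, F]
After 10 (rotate_left(4, 6, k=1)): [A, I, H, C, B, G, D, E, F]
After 11 (swap(6, 5)): [A, I, H, C, B, D, G, E, F]
After 12 (swap(3, 2)): [A, I, C, H, B, D, G, E, F]
After 13 (swap(4, 1)): [A, B, C, H, I, D, G, E, F]
After 14 (swap(3, 5)): [A, B, C, D, I, H, G, E, F]
After 15 (swap(8, 4)): [A, B, C, D, F, H, G, E, I]
After 16 (swap(5, 7)): [A, B, C, D, F, E, G, H, I]
After 17 (swap(5, 4)): [A, B, C, D, E, F, G, H, I]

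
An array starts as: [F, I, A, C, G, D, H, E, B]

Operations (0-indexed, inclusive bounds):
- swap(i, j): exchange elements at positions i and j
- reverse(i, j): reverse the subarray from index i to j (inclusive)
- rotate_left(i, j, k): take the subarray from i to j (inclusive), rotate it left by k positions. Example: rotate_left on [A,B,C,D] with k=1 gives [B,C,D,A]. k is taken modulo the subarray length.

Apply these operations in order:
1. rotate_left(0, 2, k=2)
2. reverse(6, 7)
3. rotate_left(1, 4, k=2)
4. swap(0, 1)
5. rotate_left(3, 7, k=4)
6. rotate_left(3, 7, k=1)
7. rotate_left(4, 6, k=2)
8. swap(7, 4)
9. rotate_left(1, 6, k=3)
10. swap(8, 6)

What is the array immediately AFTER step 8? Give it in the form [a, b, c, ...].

Answer: [C, A, G, F, H, I, D, E, B]

Derivation:
After 1 (rotate_left(0, 2, k=2)): [A, F, I, C, G, D, H, E, B]
After 2 (reverse(6, 7)): [A, F, I, C, G, D, E, H, B]
After 3 (rotate_left(1, 4, k=2)): [A, C, G, F, I, D, E, H, B]
After 4 (swap(0, 1)): [C, A, G, F, I, D, E, H, B]
After 5 (rotate_left(3, 7, k=4)): [C, A, G, H, F, I, D, E, B]
After 6 (rotate_left(3, 7, k=1)): [C, A, G, F, I, D, E, H, B]
After 7 (rotate_left(4, 6, k=2)): [C, A, G, F, E, I, D, H, B]
After 8 (swap(7, 4)): [C, A, G, F, H, I, D, E, B]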